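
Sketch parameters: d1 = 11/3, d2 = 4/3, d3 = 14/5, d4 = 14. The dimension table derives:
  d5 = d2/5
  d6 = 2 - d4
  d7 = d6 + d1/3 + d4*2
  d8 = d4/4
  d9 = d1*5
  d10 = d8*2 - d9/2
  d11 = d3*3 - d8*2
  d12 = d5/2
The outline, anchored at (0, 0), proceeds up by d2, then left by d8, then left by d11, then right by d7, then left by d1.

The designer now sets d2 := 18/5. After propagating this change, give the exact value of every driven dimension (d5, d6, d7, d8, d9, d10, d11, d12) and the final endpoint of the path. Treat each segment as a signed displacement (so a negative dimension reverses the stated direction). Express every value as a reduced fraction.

Apply edit: d2 := 18/5
  d5 = d2/5 = 18/25
  d6 = 2 - d4 = -12
  d7 = d6 + d1/3 + d4*2 = 155/9
  d8 = d4/4 = 7/2
  d9 = d1*5 = 55/3
  d10 = d8*2 - d9/2 = -13/6
  d11 = d3*3 - d8*2 = 7/5
  d12 = d5/2 = 9/25
Walk from origin (0, 0):
  seg 1: up by d2 = 18/5 → (0, 18/5)
  seg 2: left by d8 = 7/2 → (-7/2, 18/5)
  seg 3: left by d11 = 7/5 → (-49/10, 18/5)
  seg 4: right by d7 = 155/9 → (1109/90, 18/5)
  seg 5: left by d1 = 11/3 → (779/90, 18/5)

d5 = 18/25
d6 = -12
d7 = 155/9
d8 = 7/2
d9 = 55/3
d10 = -13/6
d11 = 7/5
d12 = 9/25
endpoint = (779/90, 18/5)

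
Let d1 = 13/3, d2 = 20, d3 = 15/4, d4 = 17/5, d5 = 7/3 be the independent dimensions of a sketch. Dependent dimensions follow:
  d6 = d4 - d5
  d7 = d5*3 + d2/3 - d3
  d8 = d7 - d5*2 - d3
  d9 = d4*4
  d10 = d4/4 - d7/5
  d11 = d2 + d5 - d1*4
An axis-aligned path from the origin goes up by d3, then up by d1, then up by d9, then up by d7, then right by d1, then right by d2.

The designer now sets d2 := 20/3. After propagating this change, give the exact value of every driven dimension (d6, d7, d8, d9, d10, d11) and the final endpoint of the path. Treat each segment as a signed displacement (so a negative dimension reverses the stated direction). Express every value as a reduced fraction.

Apply edit: d2 := 20/3
  d6 = d4 - d5 = 16/15
  d7 = d5*3 + d2/3 - d3 = 197/36
  d8 = d7 - d5*2 - d3 = -53/18
  d9 = d4*4 = 68/5
  d10 = d4/4 - d7/5 = -11/45
  d11 = d2 + d5 - d1*4 = -25/3
Walk from origin (0, 0):
  seg 1: up by d3 = 15/4 → (0, 15/4)
  seg 2: up by d1 = 13/3 → (0, 97/12)
  seg 3: up by d9 = 68/5 → (0, 1301/60)
  seg 4: up by d7 = 197/36 → (0, 1222/45)
  seg 5: right by d1 = 13/3 → (13/3, 1222/45)
  seg 6: right by d2 = 20/3 → (11, 1222/45)

d6 = 16/15
d7 = 197/36
d8 = -53/18
d9 = 68/5
d10 = -11/45
d11 = -25/3
endpoint = (11, 1222/45)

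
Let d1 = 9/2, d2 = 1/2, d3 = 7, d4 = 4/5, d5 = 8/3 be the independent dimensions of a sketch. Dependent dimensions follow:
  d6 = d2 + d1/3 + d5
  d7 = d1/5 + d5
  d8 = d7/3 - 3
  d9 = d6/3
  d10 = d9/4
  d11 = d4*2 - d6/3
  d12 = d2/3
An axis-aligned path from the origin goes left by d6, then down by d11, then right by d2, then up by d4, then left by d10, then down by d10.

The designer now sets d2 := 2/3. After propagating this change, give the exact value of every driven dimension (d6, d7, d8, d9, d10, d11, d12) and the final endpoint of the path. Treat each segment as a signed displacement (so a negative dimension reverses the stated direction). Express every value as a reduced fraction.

d6 = 29/6
d7 = 107/30
d8 = -163/90
d9 = 29/18
d10 = 29/72
d11 = -1/90
d12 = 2/9
endpoint = (-329/72, 49/120)

Apply edit: d2 := 2/3
  d6 = d2 + d1/3 + d5 = 29/6
  d7 = d1/5 + d5 = 107/30
  d8 = d7/3 - 3 = -163/90
  d9 = d6/3 = 29/18
  d10 = d9/4 = 29/72
  d11 = d4*2 - d6/3 = -1/90
  d12 = d2/3 = 2/9
Walk from origin (0, 0):
  seg 1: left by d6 = 29/6 → (-29/6, 0)
  seg 2: down by d11 = -1/90 → (-29/6, 1/90)
  seg 3: right by d2 = 2/3 → (-25/6, 1/90)
  seg 4: up by d4 = 4/5 → (-25/6, 73/90)
  seg 5: left by d10 = 29/72 → (-329/72, 73/90)
  seg 6: down by d10 = 29/72 → (-329/72, 49/120)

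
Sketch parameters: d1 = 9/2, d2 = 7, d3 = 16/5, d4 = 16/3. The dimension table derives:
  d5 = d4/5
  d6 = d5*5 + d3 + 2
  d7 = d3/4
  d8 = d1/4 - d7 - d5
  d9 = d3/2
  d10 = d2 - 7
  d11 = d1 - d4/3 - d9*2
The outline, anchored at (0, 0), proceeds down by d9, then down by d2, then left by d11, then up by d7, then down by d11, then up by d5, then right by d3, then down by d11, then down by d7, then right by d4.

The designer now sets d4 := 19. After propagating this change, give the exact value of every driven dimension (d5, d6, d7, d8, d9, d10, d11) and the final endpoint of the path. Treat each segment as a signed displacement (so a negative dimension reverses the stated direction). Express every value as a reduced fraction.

Apply edit: d4 := 19
  d5 = d4/5 = 19/5
  d6 = d5*5 + d3 + 2 = 121/5
  d7 = d3/4 = 4/5
  d8 = d1/4 - d7 - d5 = -139/40
  d9 = d3/2 = 8/5
  d10 = d2 - 7 = 0
  d11 = d1 - d4/3 - d9*2 = -151/30
Walk from origin (0, 0):
  seg 1: down by d9 = 8/5 → (0, -8/5)
  seg 2: down by d2 = 7 → (0, -43/5)
  seg 3: left by d11 = -151/30 → (151/30, -43/5)
  seg 4: up by d7 = 4/5 → (151/30, -39/5)
  seg 5: down by d11 = -151/30 → (151/30, -83/30)
  seg 6: up by d5 = 19/5 → (151/30, 31/30)
  seg 7: right by d3 = 16/5 → (247/30, 31/30)
  seg 8: down by d11 = -151/30 → (247/30, 91/15)
  seg 9: down by d7 = 4/5 → (247/30, 79/15)
  seg 10: right by d4 = 19 → (817/30, 79/15)

d5 = 19/5
d6 = 121/5
d7 = 4/5
d8 = -139/40
d9 = 8/5
d10 = 0
d11 = -151/30
endpoint = (817/30, 79/15)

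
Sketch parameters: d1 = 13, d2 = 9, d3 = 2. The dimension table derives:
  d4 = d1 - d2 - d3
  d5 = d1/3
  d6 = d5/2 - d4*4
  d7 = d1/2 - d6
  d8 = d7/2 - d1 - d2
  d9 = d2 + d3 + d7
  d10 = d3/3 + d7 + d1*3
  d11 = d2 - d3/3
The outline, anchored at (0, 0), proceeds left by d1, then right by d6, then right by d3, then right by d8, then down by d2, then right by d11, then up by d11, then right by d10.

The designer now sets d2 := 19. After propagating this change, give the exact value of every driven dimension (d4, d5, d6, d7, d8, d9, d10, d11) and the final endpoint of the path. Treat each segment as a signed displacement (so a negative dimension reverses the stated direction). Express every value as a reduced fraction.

d4 = -8
d5 = 13/3
d6 = 205/6
d7 = -83/3
d8 = -275/6
d9 = -20/3
d10 = 12
d11 = 55/3
endpoint = (23/3, -2/3)

Apply edit: d2 := 19
  d4 = d1 - d2 - d3 = -8
  d5 = d1/3 = 13/3
  d6 = d5/2 - d4*4 = 205/6
  d7 = d1/2 - d6 = -83/3
  d8 = d7/2 - d1 - d2 = -275/6
  d9 = d2 + d3 + d7 = -20/3
  d10 = d3/3 + d7 + d1*3 = 12
  d11 = d2 - d3/3 = 55/3
Walk from origin (0, 0):
  seg 1: left by d1 = 13 → (-13, 0)
  seg 2: right by d6 = 205/6 → (127/6, 0)
  seg 3: right by d3 = 2 → (139/6, 0)
  seg 4: right by d8 = -275/6 → (-68/3, 0)
  seg 5: down by d2 = 19 → (-68/3, -19)
  seg 6: right by d11 = 55/3 → (-13/3, -19)
  seg 7: up by d11 = 55/3 → (-13/3, -2/3)
  seg 8: right by d10 = 12 → (23/3, -2/3)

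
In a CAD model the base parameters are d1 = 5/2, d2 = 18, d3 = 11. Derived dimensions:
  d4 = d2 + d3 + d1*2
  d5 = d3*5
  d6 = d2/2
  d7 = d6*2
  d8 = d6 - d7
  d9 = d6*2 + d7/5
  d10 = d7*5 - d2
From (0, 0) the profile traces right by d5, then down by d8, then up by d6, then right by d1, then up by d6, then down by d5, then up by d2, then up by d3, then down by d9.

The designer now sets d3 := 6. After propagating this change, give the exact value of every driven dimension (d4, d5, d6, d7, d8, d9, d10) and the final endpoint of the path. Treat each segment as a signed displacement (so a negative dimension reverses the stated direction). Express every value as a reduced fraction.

Apply edit: d3 := 6
  d4 = d2 + d3 + d1*2 = 29
  d5 = d3*5 = 30
  d6 = d2/2 = 9
  d7 = d6*2 = 18
  d8 = d6 - d7 = -9
  d9 = d6*2 + d7/5 = 108/5
  d10 = d7*5 - d2 = 72
Walk from origin (0, 0):
  seg 1: right by d5 = 30 → (30, 0)
  seg 2: down by d8 = -9 → (30, 9)
  seg 3: up by d6 = 9 → (30, 18)
  seg 4: right by d1 = 5/2 → (65/2, 18)
  seg 5: up by d6 = 9 → (65/2, 27)
  seg 6: down by d5 = 30 → (65/2, -3)
  seg 7: up by d2 = 18 → (65/2, 15)
  seg 8: up by d3 = 6 → (65/2, 21)
  seg 9: down by d9 = 108/5 → (65/2, -3/5)

d4 = 29
d5 = 30
d6 = 9
d7 = 18
d8 = -9
d9 = 108/5
d10 = 72
endpoint = (65/2, -3/5)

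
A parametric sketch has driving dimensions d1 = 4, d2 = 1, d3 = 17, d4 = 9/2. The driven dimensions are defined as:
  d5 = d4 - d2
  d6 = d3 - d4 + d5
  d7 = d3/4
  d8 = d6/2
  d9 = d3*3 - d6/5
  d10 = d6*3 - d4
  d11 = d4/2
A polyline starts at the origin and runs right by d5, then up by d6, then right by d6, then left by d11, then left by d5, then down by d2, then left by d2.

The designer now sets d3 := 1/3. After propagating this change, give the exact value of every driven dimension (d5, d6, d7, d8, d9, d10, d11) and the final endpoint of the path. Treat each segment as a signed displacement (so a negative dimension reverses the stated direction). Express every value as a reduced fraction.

d5 = 7/2
d6 = -2/3
d7 = 1/12
d8 = -1/3
d9 = 17/15
d10 = -13/2
d11 = 9/4
endpoint = (-47/12, -5/3)

Apply edit: d3 := 1/3
  d5 = d4 - d2 = 7/2
  d6 = d3 - d4 + d5 = -2/3
  d7 = d3/4 = 1/12
  d8 = d6/2 = -1/3
  d9 = d3*3 - d6/5 = 17/15
  d10 = d6*3 - d4 = -13/2
  d11 = d4/2 = 9/4
Walk from origin (0, 0):
  seg 1: right by d5 = 7/2 → (7/2, 0)
  seg 2: up by d6 = -2/3 → (7/2, -2/3)
  seg 3: right by d6 = -2/3 → (17/6, -2/3)
  seg 4: left by d11 = 9/4 → (7/12, -2/3)
  seg 5: left by d5 = 7/2 → (-35/12, -2/3)
  seg 6: down by d2 = 1 → (-35/12, -5/3)
  seg 7: left by d2 = 1 → (-47/12, -5/3)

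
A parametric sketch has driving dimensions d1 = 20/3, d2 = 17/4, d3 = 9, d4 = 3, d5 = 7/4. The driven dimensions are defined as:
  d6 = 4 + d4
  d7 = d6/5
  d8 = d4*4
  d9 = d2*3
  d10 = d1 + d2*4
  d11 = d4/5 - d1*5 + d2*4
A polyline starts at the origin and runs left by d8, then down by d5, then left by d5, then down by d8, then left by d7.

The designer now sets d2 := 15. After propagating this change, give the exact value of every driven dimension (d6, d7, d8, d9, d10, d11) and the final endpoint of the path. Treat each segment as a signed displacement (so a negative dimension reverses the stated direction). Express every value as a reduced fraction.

d6 = 7
d7 = 7/5
d8 = 12
d9 = 45
d10 = 200/3
d11 = 409/15
endpoint = (-303/20, -55/4)

Apply edit: d2 := 15
  d6 = 4 + d4 = 7
  d7 = d6/5 = 7/5
  d8 = d4*4 = 12
  d9 = d2*3 = 45
  d10 = d1 + d2*4 = 200/3
  d11 = d4/5 - d1*5 + d2*4 = 409/15
Walk from origin (0, 0):
  seg 1: left by d8 = 12 → (-12, 0)
  seg 2: down by d5 = 7/4 → (-12, -7/4)
  seg 3: left by d5 = 7/4 → (-55/4, -7/4)
  seg 4: down by d8 = 12 → (-55/4, -55/4)
  seg 5: left by d7 = 7/5 → (-303/20, -55/4)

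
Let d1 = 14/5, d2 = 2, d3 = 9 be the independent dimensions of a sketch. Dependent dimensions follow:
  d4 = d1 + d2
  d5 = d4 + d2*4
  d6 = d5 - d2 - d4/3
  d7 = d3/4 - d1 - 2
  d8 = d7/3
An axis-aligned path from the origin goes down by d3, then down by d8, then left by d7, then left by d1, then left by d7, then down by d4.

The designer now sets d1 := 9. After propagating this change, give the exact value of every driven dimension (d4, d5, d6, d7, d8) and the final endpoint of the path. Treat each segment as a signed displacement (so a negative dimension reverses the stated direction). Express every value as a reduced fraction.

d4 = 11
d5 = 19
d6 = 40/3
d7 = -35/4
d8 = -35/12
endpoint = (17/2, -205/12)

Apply edit: d1 := 9
  d4 = d1 + d2 = 11
  d5 = d4 + d2*4 = 19
  d6 = d5 - d2 - d4/3 = 40/3
  d7 = d3/4 - d1 - 2 = -35/4
  d8 = d7/3 = -35/12
Walk from origin (0, 0):
  seg 1: down by d3 = 9 → (0, -9)
  seg 2: down by d8 = -35/12 → (0, -73/12)
  seg 3: left by d7 = -35/4 → (35/4, -73/12)
  seg 4: left by d1 = 9 → (-1/4, -73/12)
  seg 5: left by d7 = -35/4 → (17/2, -73/12)
  seg 6: down by d4 = 11 → (17/2, -205/12)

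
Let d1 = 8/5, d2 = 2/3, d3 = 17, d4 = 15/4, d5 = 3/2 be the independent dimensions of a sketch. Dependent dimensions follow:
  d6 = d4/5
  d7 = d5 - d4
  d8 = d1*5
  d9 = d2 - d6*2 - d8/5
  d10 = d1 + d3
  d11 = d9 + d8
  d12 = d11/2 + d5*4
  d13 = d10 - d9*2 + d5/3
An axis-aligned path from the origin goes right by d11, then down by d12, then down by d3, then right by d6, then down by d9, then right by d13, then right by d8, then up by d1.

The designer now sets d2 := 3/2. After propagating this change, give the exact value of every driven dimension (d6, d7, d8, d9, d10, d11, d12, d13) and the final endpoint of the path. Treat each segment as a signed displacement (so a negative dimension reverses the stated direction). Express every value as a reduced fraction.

Apply edit: d2 := 3/2
  d6 = d4/5 = 3/4
  d7 = d5 - d4 = -9/4
  d8 = d1*5 = 8
  d9 = d2 - d6*2 - d8/5 = -8/5
  d10 = d1 + d3 = 93/5
  d11 = d9 + d8 = 32/5
  d12 = d11/2 + d5*4 = 46/5
  d13 = d10 - d9*2 + d5/3 = 223/10
Walk from origin (0, 0):
  seg 1: right by d11 = 32/5 → (32/5, 0)
  seg 2: down by d12 = 46/5 → (32/5, -46/5)
  seg 3: down by d3 = 17 → (32/5, -131/5)
  seg 4: right by d6 = 3/4 → (143/20, -131/5)
  seg 5: down by d9 = -8/5 → (143/20, -123/5)
  seg 6: right by d13 = 223/10 → (589/20, -123/5)
  seg 7: right by d8 = 8 → (749/20, -123/5)
  seg 8: up by d1 = 8/5 → (749/20, -23)

d6 = 3/4
d7 = -9/4
d8 = 8
d9 = -8/5
d10 = 93/5
d11 = 32/5
d12 = 46/5
d13 = 223/10
endpoint = (749/20, -23)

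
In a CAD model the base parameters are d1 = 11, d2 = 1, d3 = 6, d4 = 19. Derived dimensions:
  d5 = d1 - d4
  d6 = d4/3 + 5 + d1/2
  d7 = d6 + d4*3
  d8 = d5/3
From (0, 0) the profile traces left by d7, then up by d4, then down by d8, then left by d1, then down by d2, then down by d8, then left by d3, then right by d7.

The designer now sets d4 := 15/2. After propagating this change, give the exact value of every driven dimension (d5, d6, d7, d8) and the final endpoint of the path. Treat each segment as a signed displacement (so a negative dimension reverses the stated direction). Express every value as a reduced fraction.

d5 = 7/2
d6 = 13
d7 = 71/2
d8 = 7/6
endpoint = (-17, 25/6)

Apply edit: d4 := 15/2
  d5 = d1 - d4 = 7/2
  d6 = d4/3 + 5 + d1/2 = 13
  d7 = d6 + d4*3 = 71/2
  d8 = d5/3 = 7/6
Walk from origin (0, 0):
  seg 1: left by d7 = 71/2 → (-71/2, 0)
  seg 2: up by d4 = 15/2 → (-71/2, 15/2)
  seg 3: down by d8 = 7/6 → (-71/2, 19/3)
  seg 4: left by d1 = 11 → (-93/2, 19/3)
  seg 5: down by d2 = 1 → (-93/2, 16/3)
  seg 6: down by d8 = 7/6 → (-93/2, 25/6)
  seg 7: left by d3 = 6 → (-105/2, 25/6)
  seg 8: right by d7 = 71/2 → (-17, 25/6)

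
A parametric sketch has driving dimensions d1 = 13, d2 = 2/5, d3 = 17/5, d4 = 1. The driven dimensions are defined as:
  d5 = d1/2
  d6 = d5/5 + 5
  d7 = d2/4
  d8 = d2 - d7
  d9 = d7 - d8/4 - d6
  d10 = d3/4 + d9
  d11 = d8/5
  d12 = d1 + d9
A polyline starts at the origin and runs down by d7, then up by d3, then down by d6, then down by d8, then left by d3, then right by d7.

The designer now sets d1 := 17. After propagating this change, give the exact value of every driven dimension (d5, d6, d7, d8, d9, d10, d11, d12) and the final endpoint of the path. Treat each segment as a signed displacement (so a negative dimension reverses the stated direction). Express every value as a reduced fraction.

d5 = 17/2
d6 = 67/10
d7 = 1/10
d8 = 3/10
d9 = -267/40
d10 = -233/40
d11 = 3/50
d12 = 413/40
endpoint = (-33/10, -37/10)

Apply edit: d1 := 17
  d5 = d1/2 = 17/2
  d6 = d5/5 + 5 = 67/10
  d7 = d2/4 = 1/10
  d8 = d2 - d7 = 3/10
  d9 = d7 - d8/4 - d6 = -267/40
  d10 = d3/4 + d9 = -233/40
  d11 = d8/5 = 3/50
  d12 = d1 + d9 = 413/40
Walk from origin (0, 0):
  seg 1: down by d7 = 1/10 → (0, -1/10)
  seg 2: up by d3 = 17/5 → (0, 33/10)
  seg 3: down by d6 = 67/10 → (0, -17/5)
  seg 4: down by d8 = 3/10 → (0, -37/10)
  seg 5: left by d3 = 17/5 → (-17/5, -37/10)
  seg 6: right by d7 = 1/10 → (-33/10, -37/10)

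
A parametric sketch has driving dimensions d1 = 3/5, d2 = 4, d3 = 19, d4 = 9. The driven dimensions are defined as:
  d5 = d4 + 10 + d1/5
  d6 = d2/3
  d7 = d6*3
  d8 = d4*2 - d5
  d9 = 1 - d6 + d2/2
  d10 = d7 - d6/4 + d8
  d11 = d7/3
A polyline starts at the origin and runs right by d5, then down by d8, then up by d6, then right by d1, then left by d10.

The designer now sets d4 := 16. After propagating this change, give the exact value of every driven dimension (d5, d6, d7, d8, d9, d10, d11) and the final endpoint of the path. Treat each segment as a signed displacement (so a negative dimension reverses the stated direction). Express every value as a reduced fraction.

Apply edit: d4 := 16
  d5 = d4 + 10 + d1/5 = 653/25
  d6 = d2/3 = 4/3
  d7 = d6*3 = 4
  d8 = d4*2 - d5 = 147/25
  d9 = 1 - d6 + d2/2 = 5/3
  d10 = d7 - d6/4 + d8 = 716/75
  d11 = d7/3 = 4/3
Walk from origin (0, 0):
  seg 1: right by d5 = 653/25 → (653/25, 0)
  seg 2: down by d8 = 147/25 → (653/25, -147/25)
  seg 3: up by d6 = 4/3 → (653/25, -341/75)
  seg 4: right by d1 = 3/5 → (668/25, -341/75)
  seg 5: left by d10 = 716/75 → (1288/75, -341/75)

d5 = 653/25
d6 = 4/3
d7 = 4
d8 = 147/25
d9 = 5/3
d10 = 716/75
d11 = 4/3
endpoint = (1288/75, -341/75)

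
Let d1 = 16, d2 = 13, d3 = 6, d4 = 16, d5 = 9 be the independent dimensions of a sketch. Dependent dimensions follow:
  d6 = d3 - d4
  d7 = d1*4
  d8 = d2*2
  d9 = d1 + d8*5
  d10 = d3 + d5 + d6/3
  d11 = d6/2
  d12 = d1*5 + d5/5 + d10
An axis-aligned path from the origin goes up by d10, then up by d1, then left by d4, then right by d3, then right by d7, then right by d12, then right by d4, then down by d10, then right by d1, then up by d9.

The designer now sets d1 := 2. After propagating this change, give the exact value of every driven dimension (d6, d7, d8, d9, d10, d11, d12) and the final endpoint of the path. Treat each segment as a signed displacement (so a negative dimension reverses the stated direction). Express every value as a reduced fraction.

d6 = -10
d7 = 8
d8 = 26
d9 = 132
d10 = 35/3
d11 = -5
d12 = 352/15
endpoint = (592/15, 134)

Apply edit: d1 := 2
  d6 = d3 - d4 = -10
  d7 = d1*4 = 8
  d8 = d2*2 = 26
  d9 = d1 + d8*5 = 132
  d10 = d3 + d5 + d6/3 = 35/3
  d11 = d6/2 = -5
  d12 = d1*5 + d5/5 + d10 = 352/15
Walk from origin (0, 0):
  seg 1: up by d10 = 35/3 → (0, 35/3)
  seg 2: up by d1 = 2 → (0, 41/3)
  seg 3: left by d4 = 16 → (-16, 41/3)
  seg 4: right by d3 = 6 → (-10, 41/3)
  seg 5: right by d7 = 8 → (-2, 41/3)
  seg 6: right by d12 = 352/15 → (322/15, 41/3)
  seg 7: right by d4 = 16 → (562/15, 41/3)
  seg 8: down by d10 = 35/3 → (562/15, 2)
  seg 9: right by d1 = 2 → (592/15, 2)
  seg 10: up by d9 = 132 → (592/15, 134)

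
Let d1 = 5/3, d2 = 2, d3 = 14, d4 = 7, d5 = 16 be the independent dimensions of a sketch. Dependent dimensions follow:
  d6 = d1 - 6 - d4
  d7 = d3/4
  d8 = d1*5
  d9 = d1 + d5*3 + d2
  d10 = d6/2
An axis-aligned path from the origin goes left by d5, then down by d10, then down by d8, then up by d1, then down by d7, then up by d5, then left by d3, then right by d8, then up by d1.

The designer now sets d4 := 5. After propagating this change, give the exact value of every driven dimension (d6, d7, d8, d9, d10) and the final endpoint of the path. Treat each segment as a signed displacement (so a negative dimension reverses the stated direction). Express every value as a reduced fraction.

Apply edit: d4 := 5
  d6 = d1 - 6 - d4 = -28/3
  d7 = d3/4 = 7/2
  d8 = d1*5 = 25/3
  d9 = d1 + d5*3 + d2 = 155/3
  d10 = d6/2 = -14/3
Walk from origin (0, 0):
  seg 1: left by d5 = 16 → (-16, 0)
  seg 2: down by d10 = -14/3 → (-16, 14/3)
  seg 3: down by d8 = 25/3 → (-16, -11/3)
  seg 4: up by d1 = 5/3 → (-16, -2)
  seg 5: down by d7 = 7/2 → (-16, -11/2)
  seg 6: up by d5 = 16 → (-16, 21/2)
  seg 7: left by d3 = 14 → (-30, 21/2)
  seg 8: right by d8 = 25/3 → (-65/3, 21/2)
  seg 9: up by d1 = 5/3 → (-65/3, 73/6)

d6 = -28/3
d7 = 7/2
d8 = 25/3
d9 = 155/3
d10 = -14/3
endpoint = (-65/3, 73/6)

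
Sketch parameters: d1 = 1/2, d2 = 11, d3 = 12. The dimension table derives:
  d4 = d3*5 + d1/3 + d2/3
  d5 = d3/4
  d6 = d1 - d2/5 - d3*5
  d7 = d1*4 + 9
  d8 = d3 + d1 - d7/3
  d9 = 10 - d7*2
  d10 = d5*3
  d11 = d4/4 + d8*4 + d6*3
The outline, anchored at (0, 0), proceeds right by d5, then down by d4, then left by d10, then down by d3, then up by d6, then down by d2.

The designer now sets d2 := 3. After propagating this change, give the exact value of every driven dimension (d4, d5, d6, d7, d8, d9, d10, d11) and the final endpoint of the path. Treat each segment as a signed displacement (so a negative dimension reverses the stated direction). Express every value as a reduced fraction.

Apply edit: d2 := 3
  d4 = d3*5 + d1/3 + d2/3 = 367/6
  d5 = d3/4 = 3
  d6 = d1 - d2/5 - d3*5 = -601/10
  d7 = d1*4 + 9 = 11
  d8 = d3 + d1 - d7/3 = 53/6
  d9 = 10 - d7*2 = -12
  d10 = d5*3 = 9
  d11 = d4/4 + d8*4 + d6*3 = -5187/40
Walk from origin (0, 0):
  seg 1: right by d5 = 3 → (3, 0)
  seg 2: down by d4 = 367/6 → (3, -367/6)
  seg 3: left by d10 = 9 → (-6, -367/6)
  seg 4: down by d3 = 12 → (-6, -439/6)
  seg 5: up by d6 = -601/10 → (-6, -1999/15)
  seg 6: down by d2 = 3 → (-6, -2044/15)

d4 = 367/6
d5 = 3
d6 = -601/10
d7 = 11
d8 = 53/6
d9 = -12
d10 = 9
d11 = -5187/40
endpoint = (-6, -2044/15)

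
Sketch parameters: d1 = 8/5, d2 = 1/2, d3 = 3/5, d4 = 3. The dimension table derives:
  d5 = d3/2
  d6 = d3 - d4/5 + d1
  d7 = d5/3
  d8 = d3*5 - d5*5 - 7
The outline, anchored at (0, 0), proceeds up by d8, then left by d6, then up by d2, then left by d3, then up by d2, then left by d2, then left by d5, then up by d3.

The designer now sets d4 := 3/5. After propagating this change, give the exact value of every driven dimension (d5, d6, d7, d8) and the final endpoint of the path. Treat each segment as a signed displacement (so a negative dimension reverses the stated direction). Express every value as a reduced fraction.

Apply edit: d4 := 3/5
  d5 = d3/2 = 3/10
  d6 = d3 - d4/5 + d1 = 52/25
  d7 = d5/3 = 1/10
  d8 = d3*5 - d5*5 - 7 = -11/2
Walk from origin (0, 0):
  seg 1: up by d8 = -11/2 → (0, -11/2)
  seg 2: left by d6 = 52/25 → (-52/25, -11/2)
  seg 3: up by d2 = 1/2 → (-52/25, -5)
  seg 4: left by d3 = 3/5 → (-67/25, -5)
  seg 5: up by d2 = 1/2 → (-67/25, -9/2)
  seg 6: left by d2 = 1/2 → (-159/50, -9/2)
  seg 7: left by d5 = 3/10 → (-87/25, -9/2)
  seg 8: up by d3 = 3/5 → (-87/25, -39/10)

d5 = 3/10
d6 = 52/25
d7 = 1/10
d8 = -11/2
endpoint = (-87/25, -39/10)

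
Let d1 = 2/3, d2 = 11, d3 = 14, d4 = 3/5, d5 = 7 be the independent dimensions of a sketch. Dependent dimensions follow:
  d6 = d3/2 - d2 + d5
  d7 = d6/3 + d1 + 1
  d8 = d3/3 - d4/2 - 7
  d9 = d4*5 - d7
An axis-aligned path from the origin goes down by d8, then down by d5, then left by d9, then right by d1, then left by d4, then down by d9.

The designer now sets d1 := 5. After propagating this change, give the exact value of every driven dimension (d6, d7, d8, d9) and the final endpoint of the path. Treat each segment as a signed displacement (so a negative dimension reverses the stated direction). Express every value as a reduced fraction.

Apply edit: d1 := 5
  d6 = d3/2 - d2 + d5 = 3
  d7 = d6/3 + d1 + 1 = 7
  d8 = d3/3 - d4/2 - 7 = -79/30
  d9 = d4*5 - d7 = -4
Walk from origin (0, 0):
  seg 1: down by d8 = -79/30 → (0, 79/30)
  seg 2: down by d5 = 7 → (0, -131/30)
  seg 3: left by d9 = -4 → (4, -131/30)
  seg 4: right by d1 = 5 → (9, -131/30)
  seg 5: left by d4 = 3/5 → (42/5, -131/30)
  seg 6: down by d9 = -4 → (42/5, -11/30)

d6 = 3
d7 = 7
d8 = -79/30
d9 = -4
endpoint = (42/5, -11/30)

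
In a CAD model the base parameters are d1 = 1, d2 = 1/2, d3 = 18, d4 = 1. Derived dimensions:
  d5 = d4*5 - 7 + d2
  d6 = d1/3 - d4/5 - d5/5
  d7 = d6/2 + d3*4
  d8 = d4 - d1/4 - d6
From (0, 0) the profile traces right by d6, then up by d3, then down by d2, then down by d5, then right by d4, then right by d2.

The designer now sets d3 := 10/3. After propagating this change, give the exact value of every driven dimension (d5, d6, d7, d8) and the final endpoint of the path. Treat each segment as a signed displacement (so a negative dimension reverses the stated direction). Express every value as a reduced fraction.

d5 = -3/2
d6 = 13/30
d7 = 271/20
d8 = 19/60
endpoint = (29/15, 13/3)

Apply edit: d3 := 10/3
  d5 = d4*5 - 7 + d2 = -3/2
  d6 = d1/3 - d4/5 - d5/5 = 13/30
  d7 = d6/2 + d3*4 = 271/20
  d8 = d4 - d1/4 - d6 = 19/60
Walk from origin (0, 0):
  seg 1: right by d6 = 13/30 → (13/30, 0)
  seg 2: up by d3 = 10/3 → (13/30, 10/3)
  seg 3: down by d2 = 1/2 → (13/30, 17/6)
  seg 4: down by d5 = -3/2 → (13/30, 13/3)
  seg 5: right by d4 = 1 → (43/30, 13/3)
  seg 6: right by d2 = 1/2 → (29/15, 13/3)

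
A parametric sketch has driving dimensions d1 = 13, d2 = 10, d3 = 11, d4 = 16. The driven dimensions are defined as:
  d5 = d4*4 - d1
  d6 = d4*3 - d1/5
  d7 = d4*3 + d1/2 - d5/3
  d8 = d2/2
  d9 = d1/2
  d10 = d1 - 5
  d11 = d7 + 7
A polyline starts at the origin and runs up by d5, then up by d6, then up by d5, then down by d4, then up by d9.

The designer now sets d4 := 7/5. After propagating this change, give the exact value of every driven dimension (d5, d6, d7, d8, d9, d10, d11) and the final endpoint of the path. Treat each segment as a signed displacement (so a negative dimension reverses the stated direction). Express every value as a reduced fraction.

Apply edit: d4 := 7/5
  d5 = d4*4 - d1 = -37/5
  d6 = d4*3 - d1/5 = 8/5
  d7 = d4*3 + d1/2 - d5/3 = 79/6
  d8 = d2/2 = 5
  d9 = d1/2 = 13/2
  d10 = d1 - 5 = 8
  d11 = d7 + 7 = 121/6
Walk from origin (0, 0):
  seg 1: up by d5 = -37/5 → (0, -37/5)
  seg 2: up by d6 = 8/5 → (0, -29/5)
  seg 3: up by d5 = -37/5 → (0, -66/5)
  seg 4: down by d4 = 7/5 → (0, -73/5)
  seg 5: up by d9 = 13/2 → (0, -81/10)

d5 = -37/5
d6 = 8/5
d7 = 79/6
d8 = 5
d9 = 13/2
d10 = 8
d11 = 121/6
endpoint = (0, -81/10)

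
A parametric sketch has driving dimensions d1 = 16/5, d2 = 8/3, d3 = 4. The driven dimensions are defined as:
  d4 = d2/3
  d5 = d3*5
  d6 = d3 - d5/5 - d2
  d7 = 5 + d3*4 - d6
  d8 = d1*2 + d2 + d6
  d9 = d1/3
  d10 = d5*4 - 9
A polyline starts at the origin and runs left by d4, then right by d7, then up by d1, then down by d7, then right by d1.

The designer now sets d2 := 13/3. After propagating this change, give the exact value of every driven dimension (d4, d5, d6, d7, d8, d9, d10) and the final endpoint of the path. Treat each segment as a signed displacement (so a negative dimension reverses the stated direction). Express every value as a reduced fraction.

Apply edit: d2 := 13/3
  d4 = d2/3 = 13/9
  d5 = d3*5 = 20
  d6 = d3 - d5/5 - d2 = -13/3
  d7 = 5 + d3*4 - d6 = 76/3
  d8 = d1*2 + d2 + d6 = 32/5
  d9 = d1/3 = 16/15
  d10 = d5*4 - 9 = 71
Walk from origin (0, 0):
  seg 1: left by d4 = 13/9 → (-13/9, 0)
  seg 2: right by d7 = 76/3 → (215/9, 0)
  seg 3: up by d1 = 16/5 → (215/9, 16/5)
  seg 4: down by d7 = 76/3 → (215/9, -332/15)
  seg 5: right by d1 = 16/5 → (1219/45, -332/15)

d4 = 13/9
d5 = 20
d6 = -13/3
d7 = 76/3
d8 = 32/5
d9 = 16/15
d10 = 71
endpoint = (1219/45, -332/15)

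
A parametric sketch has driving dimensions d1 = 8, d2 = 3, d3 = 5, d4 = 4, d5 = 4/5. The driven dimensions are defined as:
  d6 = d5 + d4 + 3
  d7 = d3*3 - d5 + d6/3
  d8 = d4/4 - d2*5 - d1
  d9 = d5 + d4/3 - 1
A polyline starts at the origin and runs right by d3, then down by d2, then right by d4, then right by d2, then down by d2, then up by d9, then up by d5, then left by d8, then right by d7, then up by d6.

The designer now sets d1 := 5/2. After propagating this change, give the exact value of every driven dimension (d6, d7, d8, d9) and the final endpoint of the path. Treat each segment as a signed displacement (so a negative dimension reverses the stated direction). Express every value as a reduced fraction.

Apply edit: d1 := 5/2
  d6 = d5 + d4 + 3 = 39/5
  d7 = d3*3 - d5 + d6/3 = 84/5
  d8 = d4/4 - d2*5 - d1 = -33/2
  d9 = d5 + d4/3 - 1 = 17/15
Walk from origin (0, 0):
  seg 1: right by d3 = 5 → (5, 0)
  seg 2: down by d2 = 3 → (5, -3)
  seg 3: right by d4 = 4 → (9, -3)
  seg 4: right by d2 = 3 → (12, -3)
  seg 5: down by d2 = 3 → (12, -6)
  seg 6: up by d9 = 17/15 → (12, -73/15)
  seg 7: up by d5 = 4/5 → (12, -61/15)
  seg 8: left by d8 = -33/2 → (57/2, -61/15)
  seg 9: right by d7 = 84/5 → (453/10, -61/15)
  seg 10: up by d6 = 39/5 → (453/10, 56/15)

d6 = 39/5
d7 = 84/5
d8 = -33/2
d9 = 17/15
endpoint = (453/10, 56/15)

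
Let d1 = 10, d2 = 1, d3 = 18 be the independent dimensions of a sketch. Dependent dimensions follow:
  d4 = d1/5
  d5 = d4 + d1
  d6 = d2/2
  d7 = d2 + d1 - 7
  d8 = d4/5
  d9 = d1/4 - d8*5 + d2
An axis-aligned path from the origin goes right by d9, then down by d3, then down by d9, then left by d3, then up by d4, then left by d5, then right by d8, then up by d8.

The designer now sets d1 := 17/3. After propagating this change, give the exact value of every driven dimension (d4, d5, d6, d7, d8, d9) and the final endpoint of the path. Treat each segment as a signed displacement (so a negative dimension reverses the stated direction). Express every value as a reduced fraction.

d4 = 17/15
d5 = 34/5
d6 = 1/2
d7 = -1/3
d8 = 17/75
d9 = 77/60
endpoint = (-2329/100, -5377/300)

Apply edit: d1 := 17/3
  d4 = d1/5 = 17/15
  d5 = d4 + d1 = 34/5
  d6 = d2/2 = 1/2
  d7 = d2 + d1 - 7 = -1/3
  d8 = d4/5 = 17/75
  d9 = d1/4 - d8*5 + d2 = 77/60
Walk from origin (0, 0):
  seg 1: right by d9 = 77/60 → (77/60, 0)
  seg 2: down by d3 = 18 → (77/60, -18)
  seg 3: down by d9 = 77/60 → (77/60, -1157/60)
  seg 4: left by d3 = 18 → (-1003/60, -1157/60)
  seg 5: up by d4 = 17/15 → (-1003/60, -363/20)
  seg 6: left by d5 = 34/5 → (-1411/60, -363/20)
  seg 7: right by d8 = 17/75 → (-2329/100, -363/20)
  seg 8: up by d8 = 17/75 → (-2329/100, -5377/300)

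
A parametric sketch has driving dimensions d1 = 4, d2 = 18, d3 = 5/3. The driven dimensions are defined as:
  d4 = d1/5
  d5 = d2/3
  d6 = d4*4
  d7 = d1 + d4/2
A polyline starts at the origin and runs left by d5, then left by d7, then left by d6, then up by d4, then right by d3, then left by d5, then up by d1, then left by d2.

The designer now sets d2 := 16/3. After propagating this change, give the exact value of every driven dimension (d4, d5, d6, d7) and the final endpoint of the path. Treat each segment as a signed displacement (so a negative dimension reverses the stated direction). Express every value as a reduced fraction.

Apply edit: d2 := 16/3
  d4 = d1/5 = 4/5
  d5 = d2/3 = 16/9
  d6 = d4*4 = 16/5
  d7 = d1 + d4/2 = 22/5
Walk from origin (0, 0):
  seg 1: left by d5 = 16/9 → (-16/9, 0)
  seg 2: left by d7 = 22/5 → (-278/45, 0)
  seg 3: left by d6 = 16/5 → (-422/45, 0)
  seg 4: up by d4 = 4/5 → (-422/45, 4/5)
  seg 5: right by d3 = 5/3 → (-347/45, 4/5)
  seg 6: left by d5 = 16/9 → (-427/45, 4/5)
  seg 7: up by d1 = 4 → (-427/45, 24/5)
  seg 8: left by d2 = 16/3 → (-667/45, 24/5)

d4 = 4/5
d5 = 16/9
d6 = 16/5
d7 = 22/5
endpoint = (-667/45, 24/5)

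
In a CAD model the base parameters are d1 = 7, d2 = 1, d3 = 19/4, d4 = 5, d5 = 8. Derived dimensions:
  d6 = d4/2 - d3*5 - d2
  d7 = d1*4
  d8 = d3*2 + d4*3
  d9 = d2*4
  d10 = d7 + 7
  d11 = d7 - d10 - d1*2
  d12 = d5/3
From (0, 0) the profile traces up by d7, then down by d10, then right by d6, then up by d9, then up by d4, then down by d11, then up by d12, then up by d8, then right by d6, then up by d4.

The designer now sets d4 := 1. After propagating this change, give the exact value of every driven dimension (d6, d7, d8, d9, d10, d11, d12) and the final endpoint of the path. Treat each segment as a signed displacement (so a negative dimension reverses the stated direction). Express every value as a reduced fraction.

d6 = -97/4
d7 = 28
d8 = 25/2
d9 = 4
d10 = 35
d11 = -21
d12 = 8/3
endpoint = (-97/2, 211/6)

Apply edit: d4 := 1
  d6 = d4/2 - d3*5 - d2 = -97/4
  d7 = d1*4 = 28
  d8 = d3*2 + d4*3 = 25/2
  d9 = d2*4 = 4
  d10 = d7 + 7 = 35
  d11 = d7 - d10 - d1*2 = -21
  d12 = d5/3 = 8/3
Walk from origin (0, 0):
  seg 1: up by d7 = 28 → (0, 28)
  seg 2: down by d10 = 35 → (0, -7)
  seg 3: right by d6 = -97/4 → (-97/4, -7)
  seg 4: up by d9 = 4 → (-97/4, -3)
  seg 5: up by d4 = 1 → (-97/4, -2)
  seg 6: down by d11 = -21 → (-97/4, 19)
  seg 7: up by d12 = 8/3 → (-97/4, 65/3)
  seg 8: up by d8 = 25/2 → (-97/4, 205/6)
  seg 9: right by d6 = -97/4 → (-97/2, 205/6)
  seg 10: up by d4 = 1 → (-97/2, 211/6)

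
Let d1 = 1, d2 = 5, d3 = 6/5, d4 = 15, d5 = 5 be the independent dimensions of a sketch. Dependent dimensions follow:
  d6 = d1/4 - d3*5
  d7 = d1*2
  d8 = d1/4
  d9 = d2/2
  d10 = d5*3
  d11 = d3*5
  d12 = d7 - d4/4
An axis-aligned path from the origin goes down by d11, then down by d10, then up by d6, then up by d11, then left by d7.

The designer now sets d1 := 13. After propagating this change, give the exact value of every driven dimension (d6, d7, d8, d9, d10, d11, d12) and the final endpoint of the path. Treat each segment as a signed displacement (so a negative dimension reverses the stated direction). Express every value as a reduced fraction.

d6 = -11/4
d7 = 26
d8 = 13/4
d9 = 5/2
d10 = 15
d11 = 6
d12 = 89/4
endpoint = (-26, -71/4)

Apply edit: d1 := 13
  d6 = d1/4 - d3*5 = -11/4
  d7 = d1*2 = 26
  d8 = d1/4 = 13/4
  d9 = d2/2 = 5/2
  d10 = d5*3 = 15
  d11 = d3*5 = 6
  d12 = d7 - d4/4 = 89/4
Walk from origin (0, 0):
  seg 1: down by d11 = 6 → (0, -6)
  seg 2: down by d10 = 15 → (0, -21)
  seg 3: up by d6 = -11/4 → (0, -95/4)
  seg 4: up by d11 = 6 → (0, -71/4)
  seg 5: left by d7 = 26 → (-26, -71/4)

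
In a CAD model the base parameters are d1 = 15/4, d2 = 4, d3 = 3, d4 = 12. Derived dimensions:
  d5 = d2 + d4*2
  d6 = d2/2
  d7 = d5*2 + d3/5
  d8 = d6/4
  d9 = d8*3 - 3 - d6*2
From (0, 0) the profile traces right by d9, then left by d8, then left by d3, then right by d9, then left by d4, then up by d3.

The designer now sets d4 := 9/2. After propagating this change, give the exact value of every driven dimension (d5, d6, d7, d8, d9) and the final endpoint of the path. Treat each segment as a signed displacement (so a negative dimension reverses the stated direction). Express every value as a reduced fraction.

d5 = 13
d6 = 2
d7 = 133/5
d8 = 1/2
d9 = -11/2
endpoint = (-19, 3)

Apply edit: d4 := 9/2
  d5 = d2 + d4*2 = 13
  d6 = d2/2 = 2
  d7 = d5*2 + d3/5 = 133/5
  d8 = d6/4 = 1/2
  d9 = d8*3 - 3 - d6*2 = -11/2
Walk from origin (0, 0):
  seg 1: right by d9 = -11/2 → (-11/2, 0)
  seg 2: left by d8 = 1/2 → (-6, 0)
  seg 3: left by d3 = 3 → (-9, 0)
  seg 4: right by d9 = -11/2 → (-29/2, 0)
  seg 5: left by d4 = 9/2 → (-19, 0)
  seg 6: up by d3 = 3 → (-19, 3)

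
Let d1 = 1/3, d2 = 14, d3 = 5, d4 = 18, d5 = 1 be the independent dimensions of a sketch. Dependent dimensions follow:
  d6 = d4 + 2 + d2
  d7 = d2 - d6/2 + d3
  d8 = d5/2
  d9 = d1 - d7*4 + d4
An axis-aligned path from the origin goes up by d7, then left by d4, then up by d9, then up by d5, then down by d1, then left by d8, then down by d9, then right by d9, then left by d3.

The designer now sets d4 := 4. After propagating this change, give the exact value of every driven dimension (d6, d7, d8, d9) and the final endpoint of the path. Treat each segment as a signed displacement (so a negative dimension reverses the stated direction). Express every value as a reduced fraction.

d6 = 20
d7 = 9
d8 = 1/2
d9 = -95/3
endpoint = (-247/6, 29/3)

Apply edit: d4 := 4
  d6 = d4 + 2 + d2 = 20
  d7 = d2 - d6/2 + d3 = 9
  d8 = d5/2 = 1/2
  d9 = d1 - d7*4 + d4 = -95/3
Walk from origin (0, 0):
  seg 1: up by d7 = 9 → (0, 9)
  seg 2: left by d4 = 4 → (-4, 9)
  seg 3: up by d9 = -95/3 → (-4, -68/3)
  seg 4: up by d5 = 1 → (-4, -65/3)
  seg 5: down by d1 = 1/3 → (-4, -22)
  seg 6: left by d8 = 1/2 → (-9/2, -22)
  seg 7: down by d9 = -95/3 → (-9/2, 29/3)
  seg 8: right by d9 = -95/3 → (-217/6, 29/3)
  seg 9: left by d3 = 5 → (-247/6, 29/3)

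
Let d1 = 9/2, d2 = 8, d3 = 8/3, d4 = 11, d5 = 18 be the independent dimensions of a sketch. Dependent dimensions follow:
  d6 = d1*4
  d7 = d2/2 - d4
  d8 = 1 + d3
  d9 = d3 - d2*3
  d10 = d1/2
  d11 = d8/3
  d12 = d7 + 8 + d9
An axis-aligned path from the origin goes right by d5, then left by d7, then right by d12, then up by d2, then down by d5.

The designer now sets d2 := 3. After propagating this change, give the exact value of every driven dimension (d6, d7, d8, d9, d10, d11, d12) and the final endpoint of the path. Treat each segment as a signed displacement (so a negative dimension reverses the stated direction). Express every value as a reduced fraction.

Apply edit: d2 := 3
  d6 = d1*4 = 18
  d7 = d2/2 - d4 = -19/2
  d8 = 1 + d3 = 11/3
  d9 = d3 - d2*3 = -19/3
  d10 = d1/2 = 9/4
  d11 = d8/3 = 11/9
  d12 = d7 + 8 + d9 = -47/6
Walk from origin (0, 0):
  seg 1: right by d5 = 18 → (18, 0)
  seg 2: left by d7 = -19/2 → (55/2, 0)
  seg 3: right by d12 = -47/6 → (59/3, 0)
  seg 4: up by d2 = 3 → (59/3, 3)
  seg 5: down by d5 = 18 → (59/3, -15)

d6 = 18
d7 = -19/2
d8 = 11/3
d9 = -19/3
d10 = 9/4
d11 = 11/9
d12 = -47/6
endpoint = (59/3, -15)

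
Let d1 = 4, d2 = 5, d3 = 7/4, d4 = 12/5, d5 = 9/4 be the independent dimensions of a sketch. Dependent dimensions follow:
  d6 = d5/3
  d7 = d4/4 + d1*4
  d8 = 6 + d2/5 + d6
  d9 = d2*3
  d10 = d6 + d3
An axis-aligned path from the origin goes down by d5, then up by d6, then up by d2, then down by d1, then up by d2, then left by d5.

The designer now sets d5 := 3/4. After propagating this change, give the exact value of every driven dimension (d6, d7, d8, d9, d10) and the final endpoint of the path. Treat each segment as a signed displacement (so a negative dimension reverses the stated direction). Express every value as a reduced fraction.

d6 = 1/4
d7 = 83/5
d8 = 29/4
d9 = 15
d10 = 2
endpoint = (-3/4, 11/2)

Apply edit: d5 := 3/4
  d6 = d5/3 = 1/4
  d7 = d4/4 + d1*4 = 83/5
  d8 = 6 + d2/5 + d6 = 29/4
  d9 = d2*3 = 15
  d10 = d6 + d3 = 2
Walk from origin (0, 0):
  seg 1: down by d5 = 3/4 → (0, -3/4)
  seg 2: up by d6 = 1/4 → (0, -1/2)
  seg 3: up by d2 = 5 → (0, 9/2)
  seg 4: down by d1 = 4 → (0, 1/2)
  seg 5: up by d2 = 5 → (0, 11/2)
  seg 6: left by d5 = 3/4 → (-3/4, 11/2)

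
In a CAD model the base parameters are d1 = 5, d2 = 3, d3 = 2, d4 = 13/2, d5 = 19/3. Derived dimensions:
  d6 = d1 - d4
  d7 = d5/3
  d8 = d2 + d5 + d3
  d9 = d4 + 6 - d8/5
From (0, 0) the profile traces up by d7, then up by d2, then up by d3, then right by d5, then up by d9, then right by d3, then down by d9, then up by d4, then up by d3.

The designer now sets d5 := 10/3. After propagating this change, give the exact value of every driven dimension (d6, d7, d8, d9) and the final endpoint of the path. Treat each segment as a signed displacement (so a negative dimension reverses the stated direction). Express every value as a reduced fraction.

Apply edit: d5 := 10/3
  d6 = d1 - d4 = -3/2
  d7 = d5/3 = 10/9
  d8 = d2 + d5 + d3 = 25/3
  d9 = d4 + 6 - d8/5 = 65/6
Walk from origin (0, 0):
  seg 1: up by d7 = 10/9 → (0, 10/9)
  seg 2: up by d2 = 3 → (0, 37/9)
  seg 3: up by d3 = 2 → (0, 55/9)
  seg 4: right by d5 = 10/3 → (10/3, 55/9)
  seg 5: up by d9 = 65/6 → (10/3, 305/18)
  seg 6: right by d3 = 2 → (16/3, 305/18)
  seg 7: down by d9 = 65/6 → (16/3, 55/9)
  seg 8: up by d4 = 13/2 → (16/3, 227/18)
  seg 9: up by d3 = 2 → (16/3, 263/18)

d6 = -3/2
d7 = 10/9
d8 = 25/3
d9 = 65/6
endpoint = (16/3, 263/18)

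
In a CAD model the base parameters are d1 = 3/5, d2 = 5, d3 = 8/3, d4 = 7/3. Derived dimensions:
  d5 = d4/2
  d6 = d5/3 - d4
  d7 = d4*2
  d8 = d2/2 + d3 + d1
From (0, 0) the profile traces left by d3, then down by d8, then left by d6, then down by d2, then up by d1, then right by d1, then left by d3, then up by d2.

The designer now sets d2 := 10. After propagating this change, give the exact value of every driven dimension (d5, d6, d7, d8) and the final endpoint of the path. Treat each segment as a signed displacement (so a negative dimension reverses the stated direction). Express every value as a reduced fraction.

d5 = 7/6
d6 = -35/18
d7 = 14/3
d8 = 124/15
endpoint = (-251/90, -23/3)

Apply edit: d2 := 10
  d5 = d4/2 = 7/6
  d6 = d5/3 - d4 = -35/18
  d7 = d4*2 = 14/3
  d8 = d2/2 + d3 + d1 = 124/15
Walk from origin (0, 0):
  seg 1: left by d3 = 8/3 → (-8/3, 0)
  seg 2: down by d8 = 124/15 → (-8/3, -124/15)
  seg 3: left by d6 = -35/18 → (-13/18, -124/15)
  seg 4: down by d2 = 10 → (-13/18, -274/15)
  seg 5: up by d1 = 3/5 → (-13/18, -53/3)
  seg 6: right by d1 = 3/5 → (-11/90, -53/3)
  seg 7: left by d3 = 8/3 → (-251/90, -53/3)
  seg 8: up by d2 = 10 → (-251/90, -23/3)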